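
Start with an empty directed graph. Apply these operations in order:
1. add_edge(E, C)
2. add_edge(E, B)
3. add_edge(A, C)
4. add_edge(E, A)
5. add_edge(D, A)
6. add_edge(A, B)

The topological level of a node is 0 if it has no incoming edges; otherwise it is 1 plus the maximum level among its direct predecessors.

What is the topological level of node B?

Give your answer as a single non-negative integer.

Op 1: add_edge(E, C). Edges now: 1
Op 2: add_edge(E, B). Edges now: 2
Op 3: add_edge(A, C). Edges now: 3
Op 4: add_edge(E, A). Edges now: 4
Op 5: add_edge(D, A). Edges now: 5
Op 6: add_edge(A, B). Edges now: 6
Compute levels (Kahn BFS):
  sources (in-degree 0): D, E
  process D: level=0
    D->A: in-degree(A)=1, level(A)>=1
  process E: level=0
    E->A: in-degree(A)=0, level(A)=1, enqueue
    E->B: in-degree(B)=1, level(B)>=1
    E->C: in-degree(C)=1, level(C)>=1
  process A: level=1
    A->B: in-degree(B)=0, level(B)=2, enqueue
    A->C: in-degree(C)=0, level(C)=2, enqueue
  process B: level=2
  process C: level=2
All levels: A:1, B:2, C:2, D:0, E:0
level(B) = 2

Answer: 2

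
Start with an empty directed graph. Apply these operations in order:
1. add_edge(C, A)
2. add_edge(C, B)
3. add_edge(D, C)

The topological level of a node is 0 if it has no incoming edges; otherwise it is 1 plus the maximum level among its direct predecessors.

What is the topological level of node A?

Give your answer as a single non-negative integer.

Answer: 2

Derivation:
Op 1: add_edge(C, A). Edges now: 1
Op 2: add_edge(C, B). Edges now: 2
Op 3: add_edge(D, C). Edges now: 3
Compute levels (Kahn BFS):
  sources (in-degree 0): D
  process D: level=0
    D->C: in-degree(C)=0, level(C)=1, enqueue
  process C: level=1
    C->A: in-degree(A)=0, level(A)=2, enqueue
    C->B: in-degree(B)=0, level(B)=2, enqueue
  process A: level=2
  process B: level=2
All levels: A:2, B:2, C:1, D:0
level(A) = 2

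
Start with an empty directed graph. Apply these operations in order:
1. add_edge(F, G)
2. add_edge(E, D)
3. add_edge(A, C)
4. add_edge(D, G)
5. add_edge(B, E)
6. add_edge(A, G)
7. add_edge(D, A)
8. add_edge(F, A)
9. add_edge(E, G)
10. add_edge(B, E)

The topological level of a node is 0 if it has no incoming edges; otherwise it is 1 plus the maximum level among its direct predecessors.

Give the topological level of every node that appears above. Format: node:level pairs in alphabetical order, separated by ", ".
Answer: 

Answer: A:3, B:0, C:4, D:2, E:1, F:0, G:4

Derivation:
Op 1: add_edge(F, G). Edges now: 1
Op 2: add_edge(E, D). Edges now: 2
Op 3: add_edge(A, C). Edges now: 3
Op 4: add_edge(D, G). Edges now: 4
Op 5: add_edge(B, E). Edges now: 5
Op 6: add_edge(A, G). Edges now: 6
Op 7: add_edge(D, A). Edges now: 7
Op 8: add_edge(F, A). Edges now: 8
Op 9: add_edge(E, G). Edges now: 9
Op 10: add_edge(B, E) (duplicate, no change). Edges now: 9
Compute levels (Kahn BFS):
  sources (in-degree 0): B, F
  process B: level=0
    B->E: in-degree(E)=0, level(E)=1, enqueue
  process F: level=0
    F->A: in-degree(A)=1, level(A)>=1
    F->G: in-degree(G)=3, level(G)>=1
  process E: level=1
    E->D: in-degree(D)=0, level(D)=2, enqueue
    E->G: in-degree(G)=2, level(G)>=2
  process D: level=2
    D->A: in-degree(A)=0, level(A)=3, enqueue
    D->G: in-degree(G)=1, level(G)>=3
  process A: level=3
    A->C: in-degree(C)=0, level(C)=4, enqueue
    A->G: in-degree(G)=0, level(G)=4, enqueue
  process C: level=4
  process G: level=4
All levels: A:3, B:0, C:4, D:2, E:1, F:0, G:4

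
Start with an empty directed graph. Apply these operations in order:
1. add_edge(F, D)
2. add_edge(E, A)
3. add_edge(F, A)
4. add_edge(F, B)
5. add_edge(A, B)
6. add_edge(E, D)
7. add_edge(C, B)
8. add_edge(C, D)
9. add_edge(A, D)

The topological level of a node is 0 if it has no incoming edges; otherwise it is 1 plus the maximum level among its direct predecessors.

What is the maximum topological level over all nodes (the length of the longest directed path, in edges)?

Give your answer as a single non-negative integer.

Answer: 2

Derivation:
Op 1: add_edge(F, D). Edges now: 1
Op 2: add_edge(E, A). Edges now: 2
Op 3: add_edge(F, A). Edges now: 3
Op 4: add_edge(F, B). Edges now: 4
Op 5: add_edge(A, B). Edges now: 5
Op 6: add_edge(E, D). Edges now: 6
Op 7: add_edge(C, B). Edges now: 7
Op 8: add_edge(C, D). Edges now: 8
Op 9: add_edge(A, D). Edges now: 9
Compute levels (Kahn BFS):
  sources (in-degree 0): C, E, F
  process C: level=0
    C->B: in-degree(B)=2, level(B)>=1
    C->D: in-degree(D)=3, level(D)>=1
  process E: level=0
    E->A: in-degree(A)=1, level(A)>=1
    E->D: in-degree(D)=2, level(D)>=1
  process F: level=0
    F->A: in-degree(A)=0, level(A)=1, enqueue
    F->B: in-degree(B)=1, level(B)>=1
    F->D: in-degree(D)=1, level(D)>=1
  process A: level=1
    A->B: in-degree(B)=0, level(B)=2, enqueue
    A->D: in-degree(D)=0, level(D)=2, enqueue
  process B: level=2
  process D: level=2
All levels: A:1, B:2, C:0, D:2, E:0, F:0
max level = 2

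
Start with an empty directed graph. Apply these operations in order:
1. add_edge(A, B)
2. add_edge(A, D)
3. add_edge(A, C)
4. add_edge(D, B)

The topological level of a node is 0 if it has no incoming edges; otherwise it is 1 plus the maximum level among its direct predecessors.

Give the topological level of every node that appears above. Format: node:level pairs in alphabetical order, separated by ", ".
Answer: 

Op 1: add_edge(A, B). Edges now: 1
Op 2: add_edge(A, D). Edges now: 2
Op 3: add_edge(A, C). Edges now: 3
Op 4: add_edge(D, B). Edges now: 4
Compute levels (Kahn BFS):
  sources (in-degree 0): A
  process A: level=0
    A->B: in-degree(B)=1, level(B)>=1
    A->C: in-degree(C)=0, level(C)=1, enqueue
    A->D: in-degree(D)=0, level(D)=1, enqueue
  process C: level=1
  process D: level=1
    D->B: in-degree(B)=0, level(B)=2, enqueue
  process B: level=2
All levels: A:0, B:2, C:1, D:1

Answer: A:0, B:2, C:1, D:1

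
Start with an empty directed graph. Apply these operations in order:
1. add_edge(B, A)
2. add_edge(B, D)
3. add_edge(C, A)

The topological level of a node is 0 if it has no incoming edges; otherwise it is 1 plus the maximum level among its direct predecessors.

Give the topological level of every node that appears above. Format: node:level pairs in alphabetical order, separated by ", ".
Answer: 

Answer: A:1, B:0, C:0, D:1

Derivation:
Op 1: add_edge(B, A). Edges now: 1
Op 2: add_edge(B, D). Edges now: 2
Op 3: add_edge(C, A). Edges now: 3
Compute levels (Kahn BFS):
  sources (in-degree 0): B, C
  process B: level=0
    B->A: in-degree(A)=1, level(A)>=1
    B->D: in-degree(D)=0, level(D)=1, enqueue
  process C: level=0
    C->A: in-degree(A)=0, level(A)=1, enqueue
  process D: level=1
  process A: level=1
All levels: A:1, B:0, C:0, D:1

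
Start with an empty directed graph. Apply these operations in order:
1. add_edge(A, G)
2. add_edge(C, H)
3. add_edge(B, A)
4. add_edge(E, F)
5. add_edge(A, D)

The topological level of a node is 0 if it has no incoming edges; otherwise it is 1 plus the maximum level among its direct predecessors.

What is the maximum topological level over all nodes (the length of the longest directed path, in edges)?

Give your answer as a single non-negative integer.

Answer: 2

Derivation:
Op 1: add_edge(A, G). Edges now: 1
Op 2: add_edge(C, H). Edges now: 2
Op 3: add_edge(B, A). Edges now: 3
Op 4: add_edge(E, F). Edges now: 4
Op 5: add_edge(A, D). Edges now: 5
Compute levels (Kahn BFS):
  sources (in-degree 0): B, C, E
  process B: level=0
    B->A: in-degree(A)=0, level(A)=1, enqueue
  process C: level=0
    C->H: in-degree(H)=0, level(H)=1, enqueue
  process E: level=0
    E->F: in-degree(F)=0, level(F)=1, enqueue
  process A: level=1
    A->D: in-degree(D)=0, level(D)=2, enqueue
    A->G: in-degree(G)=0, level(G)=2, enqueue
  process H: level=1
  process F: level=1
  process D: level=2
  process G: level=2
All levels: A:1, B:0, C:0, D:2, E:0, F:1, G:2, H:1
max level = 2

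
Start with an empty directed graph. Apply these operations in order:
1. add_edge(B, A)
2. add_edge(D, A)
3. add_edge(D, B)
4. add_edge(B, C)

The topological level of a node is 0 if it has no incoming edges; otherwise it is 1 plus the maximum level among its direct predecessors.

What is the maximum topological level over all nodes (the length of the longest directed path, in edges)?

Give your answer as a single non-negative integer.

Answer: 2

Derivation:
Op 1: add_edge(B, A). Edges now: 1
Op 2: add_edge(D, A). Edges now: 2
Op 3: add_edge(D, B). Edges now: 3
Op 4: add_edge(B, C). Edges now: 4
Compute levels (Kahn BFS):
  sources (in-degree 0): D
  process D: level=0
    D->A: in-degree(A)=1, level(A)>=1
    D->B: in-degree(B)=0, level(B)=1, enqueue
  process B: level=1
    B->A: in-degree(A)=0, level(A)=2, enqueue
    B->C: in-degree(C)=0, level(C)=2, enqueue
  process A: level=2
  process C: level=2
All levels: A:2, B:1, C:2, D:0
max level = 2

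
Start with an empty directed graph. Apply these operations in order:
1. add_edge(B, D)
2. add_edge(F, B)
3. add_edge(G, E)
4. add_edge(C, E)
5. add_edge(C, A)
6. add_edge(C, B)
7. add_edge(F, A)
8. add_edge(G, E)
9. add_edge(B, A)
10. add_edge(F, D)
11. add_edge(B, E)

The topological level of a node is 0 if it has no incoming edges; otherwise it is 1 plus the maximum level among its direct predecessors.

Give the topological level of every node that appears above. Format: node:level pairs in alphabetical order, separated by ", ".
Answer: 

Answer: A:2, B:1, C:0, D:2, E:2, F:0, G:0

Derivation:
Op 1: add_edge(B, D). Edges now: 1
Op 2: add_edge(F, B). Edges now: 2
Op 3: add_edge(G, E). Edges now: 3
Op 4: add_edge(C, E). Edges now: 4
Op 5: add_edge(C, A). Edges now: 5
Op 6: add_edge(C, B). Edges now: 6
Op 7: add_edge(F, A). Edges now: 7
Op 8: add_edge(G, E) (duplicate, no change). Edges now: 7
Op 9: add_edge(B, A). Edges now: 8
Op 10: add_edge(F, D). Edges now: 9
Op 11: add_edge(B, E). Edges now: 10
Compute levels (Kahn BFS):
  sources (in-degree 0): C, F, G
  process C: level=0
    C->A: in-degree(A)=2, level(A)>=1
    C->B: in-degree(B)=1, level(B)>=1
    C->E: in-degree(E)=2, level(E)>=1
  process F: level=0
    F->A: in-degree(A)=1, level(A)>=1
    F->B: in-degree(B)=0, level(B)=1, enqueue
    F->D: in-degree(D)=1, level(D)>=1
  process G: level=0
    G->E: in-degree(E)=1, level(E)>=1
  process B: level=1
    B->A: in-degree(A)=0, level(A)=2, enqueue
    B->D: in-degree(D)=0, level(D)=2, enqueue
    B->E: in-degree(E)=0, level(E)=2, enqueue
  process A: level=2
  process D: level=2
  process E: level=2
All levels: A:2, B:1, C:0, D:2, E:2, F:0, G:0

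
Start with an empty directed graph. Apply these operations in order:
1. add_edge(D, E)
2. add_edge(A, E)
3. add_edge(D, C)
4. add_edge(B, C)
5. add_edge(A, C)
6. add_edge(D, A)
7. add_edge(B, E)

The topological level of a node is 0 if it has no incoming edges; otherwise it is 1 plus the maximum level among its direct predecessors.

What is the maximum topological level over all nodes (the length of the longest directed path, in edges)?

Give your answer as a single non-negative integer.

Op 1: add_edge(D, E). Edges now: 1
Op 2: add_edge(A, E). Edges now: 2
Op 3: add_edge(D, C). Edges now: 3
Op 4: add_edge(B, C). Edges now: 4
Op 5: add_edge(A, C). Edges now: 5
Op 6: add_edge(D, A). Edges now: 6
Op 7: add_edge(B, E). Edges now: 7
Compute levels (Kahn BFS):
  sources (in-degree 0): B, D
  process B: level=0
    B->C: in-degree(C)=2, level(C)>=1
    B->E: in-degree(E)=2, level(E)>=1
  process D: level=0
    D->A: in-degree(A)=0, level(A)=1, enqueue
    D->C: in-degree(C)=1, level(C)>=1
    D->E: in-degree(E)=1, level(E)>=1
  process A: level=1
    A->C: in-degree(C)=0, level(C)=2, enqueue
    A->E: in-degree(E)=0, level(E)=2, enqueue
  process C: level=2
  process E: level=2
All levels: A:1, B:0, C:2, D:0, E:2
max level = 2

Answer: 2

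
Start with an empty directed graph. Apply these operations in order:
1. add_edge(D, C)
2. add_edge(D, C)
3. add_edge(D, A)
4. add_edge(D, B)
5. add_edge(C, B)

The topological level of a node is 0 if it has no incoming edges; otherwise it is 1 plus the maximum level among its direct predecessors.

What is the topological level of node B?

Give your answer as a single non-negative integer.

Op 1: add_edge(D, C). Edges now: 1
Op 2: add_edge(D, C) (duplicate, no change). Edges now: 1
Op 3: add_edge(D, A). Edges now: 2
Op 4: add_edge(D, B). Edges now: 3
Op 5: add_edge(C, B). Edges now: 4
Compute levels (Kahn BFS):
  sources (in-degree 0): D
  process D: level=0
    D->A: in-degree(A)=0, level(A)=1, enqueue
    D->B: in-degree(B)=1, level(B)>=1
    D->C: in-degree(C)=0, level(C)=1, enqueue
  process A: level=1
  process C: level=1
    C->B: in-degree(B)=0, level(B)=2, enqueue
  process B: level=2
All levels: A:1, B:2, C:1, D:0
level(B) = 2

Answer: 2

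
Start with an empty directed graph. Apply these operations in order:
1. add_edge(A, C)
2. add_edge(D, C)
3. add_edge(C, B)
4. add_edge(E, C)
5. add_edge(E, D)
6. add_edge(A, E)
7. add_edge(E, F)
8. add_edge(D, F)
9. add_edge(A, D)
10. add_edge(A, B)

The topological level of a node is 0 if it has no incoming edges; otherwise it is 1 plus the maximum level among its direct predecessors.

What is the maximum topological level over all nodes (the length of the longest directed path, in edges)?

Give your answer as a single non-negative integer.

Op 1: add_edge(A, C). Edges now: 1
Op 2: add_edge(D, C). Edges now: 2
Op 3: add_edge(C, B). Edges now: 3
Op 4: add_edge(E, C). Edges now: 4
Op 5: add_edge(E, D). Edges now: 5
Op 6: add_edge(A, E). Edges now: 6
Op 7: add_edge(E, F). Edges now: 7
Op 8: add_edge(D, F). Edges now: 8
Op 9: add_edge(A, D). Edges now: 9
Op 10: add_edge(A, B). Edges now: 10
Compute levels (Kahn BFS):
  sources (in-degree 0): A
  process A: level=0
    A->B: in-degree(B)=1, level(B)>=1
    A->C: in-degree(C)=2, level(C)>=1
    A->D: in-degree(D)=1, level(D)>=1
    A->E: in-degree(E)=0, level(E)=1, enqueue
  process E: level=1
    E->C: in-degree(C)=1, level(C)>=2
    E->D: in-degree(D)=0, level(D)=2, enqueue
    E->F: in-degree(F)=1, level(F)>=2
  process D: level=2
    D->C: in-degree(C)=0, level(C)=3, enqueue
    D->F: in-degree(F)=0, level(F)=3, enqueue
  process C: level=3
    C->B: in-degree(B)=0, level(B)=4, enqueue
  process F: level=3
  process B: level=4
All levels: A:0, B:4, C:3, D:2, E:1, F:3
max level = 4

Answer: 4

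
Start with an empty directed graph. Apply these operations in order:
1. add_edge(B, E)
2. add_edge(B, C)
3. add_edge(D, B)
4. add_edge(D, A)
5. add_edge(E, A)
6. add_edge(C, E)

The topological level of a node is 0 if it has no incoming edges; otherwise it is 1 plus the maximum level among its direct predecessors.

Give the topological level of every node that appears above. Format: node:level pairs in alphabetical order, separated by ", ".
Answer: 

Op 1: add_edge(B, E). Edges now: 1
Op 2: add_edge(B, C). Edges now: 2
Op 3: add_edge(D, B). Edges now: 3
Op 4: add_edge(D, A). Edges now: 4
Op 5: add_edge(E, A). Edges now: 5
Op 6: add_edge(C, E). Edges now: 6
Compute levels (Kahn BFS):
  sources (in-degree 0): D
  process D: level=0
    D->A: in-degree(A)=1, level(A)>=1
    D->B: in-degree(B)=0, level(B)=1, enqueue
  process B: level=1
    B->C: in-degree(C)=0, level(C)=2, enqueue
    B->E: in-degree(E)=1, level(E)>=2
  process C: level=2
    C->E: in-degree(E)=0, level(E)=3, enqueue
  process E: level=3
    E->A: in-degree(A)=0, level(A)=4, enqueue
  process A: level=4
All levels: A:4, B:1, C:2, D:0, E:3

Answer: A:4, B:1, C:2, D:0, E:3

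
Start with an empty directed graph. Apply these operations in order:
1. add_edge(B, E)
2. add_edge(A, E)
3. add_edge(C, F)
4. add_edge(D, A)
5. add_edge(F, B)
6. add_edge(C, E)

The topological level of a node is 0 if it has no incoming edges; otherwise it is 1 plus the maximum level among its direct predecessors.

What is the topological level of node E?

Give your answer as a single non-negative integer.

Answer: 3

Derivation:
Op 1: add_edge(B, E). Edges now: 1
Op 2: add_edge(A, E). Edges now: 2
Op 3: add_edge(C, F). Edges now: 3
Op 4: add_edge(D, A). Edges now: 4
Op 5: add_edge(F, B). Edges now: 5
Op 6: add_edge(C, E). Edges now: 6
Compute levels (Kahn BFS):
  sources (in-degree 0): C, D
  process C: level=0
    C->E: in-degree(E)=2, level(E)>=1
    C->F: in-degree(F)=0, level(F)=1, enqueue
  process D: level=0
    D->A: in-degree(A)=0, level(A)=1, enqueue
  process F: level=1
    F->B: in-degree(B)=0, level(B)=2, enqueue
  process A: level=1
    A->E: in-degree(E)=1, level(E)>=2
  process B: level=2
    B->E: in-degree(E)=0, level(E)=3, enqueue
  process E: level=3
All levels: A:1, B:2, C:0, D:0, E:3, F:1
level(E) = 3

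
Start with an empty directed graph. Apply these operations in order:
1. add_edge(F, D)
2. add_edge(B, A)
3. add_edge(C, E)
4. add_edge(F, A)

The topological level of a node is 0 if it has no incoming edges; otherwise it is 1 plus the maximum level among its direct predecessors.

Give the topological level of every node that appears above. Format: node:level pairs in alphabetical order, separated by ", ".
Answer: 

Answer: A:1, B:0, C:0, D:1, E:1, F:0

Derivation:
Op 1: add_edge(F, D). Edges now: 1
Op 2: add_edge(B, A). Edges now: 2
Op 3: add_edge(C, E). Edges now: 3
Op 4: add_edge(F, A). Edges now: 4
Compute levels (Kahn BFS):
  sources (in-degree 0): B, C, F
  process B: level=0
    B->A: in-degree(A)=1, level(A)>=1
  process C: level=0
    C->E: in-degree(E)=0, level(E)=1, enqueue
  process F: level=0
    F->A: in-degree(A)=0, level(A)=1, enqueue
    F->D: in-degree(D)=0, level(D)=1, enqueue
  process E: level=1
  process A: level=1
  process D: level=1
All levels: A:1, B:0, C:0, D:1, E:1, F:0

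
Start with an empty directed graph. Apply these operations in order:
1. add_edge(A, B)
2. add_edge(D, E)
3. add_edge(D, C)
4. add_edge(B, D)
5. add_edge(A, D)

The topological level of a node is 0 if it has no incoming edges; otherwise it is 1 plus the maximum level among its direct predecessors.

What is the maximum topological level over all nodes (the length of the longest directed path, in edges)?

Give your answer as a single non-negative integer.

Answer: 3

Derivation:
Op 1: add_edge(A, B). Edges now: 1
Op 2: add_edge(D, E). Edges now: 2
Op 3: add_edge(D, C). Edges now: 3
Op 4: add_edge(B, D). Edges now: 4
Op 5: add_edge(A, D). Edges now: 5
Compute levels (Kahn BFS):
  sources (in-degree 0): A
  process A: level=0
    A->B: in-degree(B)=0, level(B)=1, enqueue
    A->D: in-degree(D)=1, level(D)>=1
  process B: level=1
    B->D: in-degree(D)=0, level(D)=2, enqueue
  process D: level=2
    D->C: in-degree(C)=0, level(C)=3, enqueue
    D->E: in-degree(E)=0, level(E)=3, enqueue
  process C: level=3
  process E: level=3
All levels: A:0, B:1, C:3, D:2, E:3
max level = 3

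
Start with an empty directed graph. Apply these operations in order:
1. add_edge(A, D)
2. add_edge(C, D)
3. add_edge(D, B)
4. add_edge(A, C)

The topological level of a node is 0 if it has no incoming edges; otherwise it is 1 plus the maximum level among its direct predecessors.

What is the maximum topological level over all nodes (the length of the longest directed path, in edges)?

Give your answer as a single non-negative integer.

Op 1: add_edge(A, D). Edges now: 1
Op 2: add_edge(C, D). Edges now: 2
Op 3: add_edge(D, B). Edges now: 3
Op 4: add_edge(A, C). Edges now: 4
Compute levels (Kahn BFS):
  sources (in-degree 0): A
  process A: level=0
    A->C: in-degree(C)=0, level(C)=1, enqueue
    A->D: in-degree(D)=1, level(D)>=1
  process C: level=1
    C->D: in-degree(D)=0, level(D)=2, enqueue
  process D: level=2
    D->B: in-degree(B)=0, level(B)=3, enqueue
  process B: level=3
All levels: A:0, B:3, C:1, D:2
max level = 3

Answer: 3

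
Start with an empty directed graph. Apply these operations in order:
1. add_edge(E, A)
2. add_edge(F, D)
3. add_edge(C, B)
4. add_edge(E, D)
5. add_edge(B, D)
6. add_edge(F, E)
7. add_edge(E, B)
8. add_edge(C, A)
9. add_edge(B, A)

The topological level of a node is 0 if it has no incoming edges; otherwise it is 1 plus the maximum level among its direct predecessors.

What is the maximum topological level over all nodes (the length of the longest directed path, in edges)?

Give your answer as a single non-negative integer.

Answer: 3

Derivation:
Op 1: add_edge(E, A). Edges now: 1
Op 2: add_edge(F, D). Edges now: 2
Op 3: add_edge(C, B). Edges now: 3
Op 4: add_edge(E, D). Edges now: 4
Op 5: add_edge(B, D). Edges now: 5
Op 6: add_edge(F, E). Edges now: 6
Op 7: add_edge(E, B). Edges now: 7
Op 8: add_edge(C, A). Edges now: 8
Op 9: add_edge(B, A). Edges now: 9
Compute levels (Kahn BFS):
  sources (in-degree 0): C, F
  process C: level=0
    C->A: in-degree(A)=2, level(A)>=1
    C->B: in-degree(B)=1, level(B)>=1
  process F: level=0
    F->D: in-degree(D)=2, level(D)>=1
    F->E: in-degree(E)=0, level(E)=1, enqueue
  process E: level=1
    E->A: in-degree(A)=1, level(A)>=2
    E->B: in-degree(B)=0, level(B)=2, enqueue
    E->D: in-degree(D)=1, level(D)>=2
  process B: level=2
    B->A: in-degree(A)=0, level(A)=3, enqueue
    B->D: in-degree(D)=0, level(D)=3, enqueue
  process A: level=3
  process D: level=3
All levels: A:3, B:2, C:0, D:3, E:1, F:0
max level = 3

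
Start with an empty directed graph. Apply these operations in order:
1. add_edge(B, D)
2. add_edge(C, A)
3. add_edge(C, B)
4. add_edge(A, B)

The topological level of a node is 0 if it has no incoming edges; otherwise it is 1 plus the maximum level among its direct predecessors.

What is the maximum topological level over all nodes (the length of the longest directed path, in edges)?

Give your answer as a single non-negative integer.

Answer: 3

Derivation:
Op 1: add_edge(B, D). Edges now: 1
Op 2: add_edge(C, A). Edges now: 2
Op 3: add_edge(C, B). Edges now: 3
Op 4: add_edge(A, B). Edges now: 4
Compute levels (Kahn BFS):
  sources (in-degree 0): C
  process C: level=0
    C->A: in-degree(A)=0, level(A)=1, enqueue
    C->B: in-degree(B)=1, level(B)>=1
  process A: level=1
    A->B: in-degree(B)=0, level(B)=2, enqueue
  process B: level=2
    B->D: in-degree(D)=0, level(D)=3, enqueue
  process D: level=3
All levels: A:1, B:2, C:0, D:3
max level = 3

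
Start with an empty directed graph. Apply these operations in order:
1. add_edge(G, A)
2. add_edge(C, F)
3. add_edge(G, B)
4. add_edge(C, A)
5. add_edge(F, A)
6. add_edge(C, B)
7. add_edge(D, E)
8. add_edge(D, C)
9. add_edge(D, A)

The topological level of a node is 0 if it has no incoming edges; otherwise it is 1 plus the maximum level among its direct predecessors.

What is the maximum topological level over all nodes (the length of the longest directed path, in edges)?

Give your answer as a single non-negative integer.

Answer: 3

Derivation:
Op 1: add_edge(G, A). Edges now: 1
Op 2: add_edge(C, F). Edges now: 2
Op 3: add_edge(G, B). Edges now: 3
Op 4: add_edge(C, A). Edges now: 4
Op 5: add_edge(F, A). Edges now: 5
Op 6: add_edge(C, B). Edges now: 6
Op 7: add_edge(D, E). Edges now: 7
Op 8: add_edge(D, C). Edges now: 8
Op 9: add_edge(D, A). Edges now: 9
Compute levels (Kahn BFS):
  sources (in-degree 0): D, G
  process D: level=0
    D->A: in-degree(A)=3, level(A)>=1
    D->C: in-degree(C)=0, level(C)=1, enqueue
    D->E: in-degree(E)=0, level(E)=1, enqueue
  process G: level=0
    G->A: in-degree(A)=2, level(A)>=1
    G->B: in-degree(B)=1, level(B)>=1
  process C: level=1
    C->A: in-degree(A)=1, level(A)>=2
    C->B: in-degree(B)=0, level(B)=2, enqueue
    C->F: in-degree(F)=0, level(F)=2, enqueue
  process E: level=1
  process B: level=2
  process F: level=2
    F->A: in-degree(A)=0, level(A)=3, enqueue
  process A: level=3
All levels: A:3, B:2, C:1, D:0, E:1, F:2, G:0
max level = 3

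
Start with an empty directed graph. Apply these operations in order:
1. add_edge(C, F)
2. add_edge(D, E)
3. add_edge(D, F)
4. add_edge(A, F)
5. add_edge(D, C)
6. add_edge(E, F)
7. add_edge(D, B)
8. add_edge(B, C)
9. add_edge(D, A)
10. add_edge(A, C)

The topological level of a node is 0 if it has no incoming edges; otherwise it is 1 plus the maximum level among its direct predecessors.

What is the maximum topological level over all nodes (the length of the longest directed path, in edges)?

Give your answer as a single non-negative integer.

Answer: 3

Derivation:
Op 1: add_edge(C, F). Edges now: 1
Op 2: add_edge(D, E). Edges now: 2
Op 3: add_edge(D, F). Edges now: 3
Op 4: add_edge(A, F). Edges now: 4
Op 5: add_edge(D, C). Edges now: 5
Op 6: add_edge(E, F). Edges now: 6
Op 7: add_edge(D, B). Edges now: 7
Op 8: add_edge(B, C). Edges now: 8
Op 9: add_edge(D, A). Edges now: 9
Op 10: add_edge(A, C). Edges now: 10
Compute levels (Kahn BFS):
  sources (in-degree 0): D
  process D: level=0
    D->A: in-degree(A)=0, level(A)=1, enqueue
    D->B: in-degree(B)=0, level(B)=1, enqueue
    D->C: in-degree(C)=2, level(C)>=1
    D->E: in-degree(E)=0, level(E)=1, enqueue
    D->F: in-degree(F)=3, level(F)>=1
  process A: level=1
    A->C: in-degree(C)=1, level(C)>=2
    A->F: in-degree(F)=2, level(F)>=2
  process B: level=1
    B->C: in-degree(C)=0, level(C)=2, enqueue
  process E: level=1
    E->F: in-degree(F)=1, level(F)>=2
  process C: level=2
    C->F: in-degree(F)=0, level(F)=3, enqueue
  process F: level=3
All levels: A:1, B:1, C:2, D:0, E:1, F:3
max level = 3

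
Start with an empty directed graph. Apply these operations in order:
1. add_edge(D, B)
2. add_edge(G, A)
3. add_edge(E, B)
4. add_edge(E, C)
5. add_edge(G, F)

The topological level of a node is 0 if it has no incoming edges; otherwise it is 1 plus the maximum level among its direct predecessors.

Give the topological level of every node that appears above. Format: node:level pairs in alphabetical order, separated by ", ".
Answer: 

Answer: A:1, B:1, C:1, D:0, E:0, F:1, G:0

Derivation:
Op 1: add_edge(D, B). Edges now: 1
Op 2: add_edge(G, A). Edges now: 2
Op 3: add_edge(E, B). Edges now: 3
Op 4: add_edge(E, C). Edges now: 4
Op 5: add_edge(G, F). Edges now: 5
Compute levels (Kahn BFS):
  sources (in-degree 0): D, E, G
  process D: level=0
    D->B: in-degree(B)=1, level(B)>=1
  process E: level=0
    E->B: in-degree(B)=0, level(B)=1, enqueue
    E->C: in-degree(C)=0, level(C)=1, enqueue
  process G: level=0
    G->A: in-degree(A)=0, level(A)=1, enqueue
    G->F: in-degree(F)=0, level(F)=1, enqueue
  process B: level=1
  process C: level=1
  process A: level=1
  process F: level=1
All levels: A:1, B:1, C:1, D:0, E:0, F:1, G:0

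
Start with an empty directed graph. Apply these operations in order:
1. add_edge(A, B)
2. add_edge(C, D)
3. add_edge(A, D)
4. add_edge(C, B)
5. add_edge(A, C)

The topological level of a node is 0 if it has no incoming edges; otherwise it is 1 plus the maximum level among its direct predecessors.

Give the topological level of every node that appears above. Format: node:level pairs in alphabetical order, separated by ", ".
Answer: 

Answer: A:0, B:2, C:1, D:2

Derivation:
Op 1: add_edge(A, B). Edges now: 1
Op 2: add_edge(C, D). Edges now: 2
Op 3: add_edge(A, D). Edges now: 3
Op 4: add_edge(C, B). Edges now: 4
Op 5: add_edge(A, C). Edges now: 5
Compute levels (Kahn BFS):
  sources (in-degree 0): A
  process A: level=0
    A->B: in-degree(B)=1, level(B)>=1
    A->C: in-degree(C)=0, level(C)=1, enqueue
    A->D: in-degree(D)=1, level(D)>=1
  process C: level=1
    C->B: in-degree(B)=0, level(B)=2, enqueue
    C->D: in-degree(D)=0, level(D)=2, enqueue
  process B: level=2
  process D: level=2
All levels: A:0, B:2, C:1, D:2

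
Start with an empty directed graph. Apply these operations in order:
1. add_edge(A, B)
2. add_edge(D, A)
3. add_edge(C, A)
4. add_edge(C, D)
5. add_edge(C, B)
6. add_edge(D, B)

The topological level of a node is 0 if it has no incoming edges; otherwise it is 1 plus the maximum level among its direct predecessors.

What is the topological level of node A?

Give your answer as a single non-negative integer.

Op 1: add_edge(A, B). Edges now: 1
Op 2: add_edge(D, A). Edges now: 2
Op 3: add_edge(C, A). Edges now: 3
Op 4: add_edge(C, D). Edges now: 4
Op 5: add_edge(C, B). Edges now: 5
Op 6: add_edge(D, B). Edges now: 6
Compute levels (Kahn BFS):
  sources (in-degree 0): C
  process C: level=0
    C->A: in-degree(A)=1, level(A)>=1
    C->B: in-degree(B)=2, level(B)>=1
    C->D: in-degree(D)=0, level(D)=1, enqueue
  process D: level=1
    D->A: in-degree(A)=0, level(A)=2, enqueue
    D->B: in-degree(B)=1, level(B)>=2
  process A: level=2
    A->B: in-degree(B)=0, level(B)=3, enqueue
  process B: level=3
All levels: A:2, B:3, C:0, D:1
level(A) = 2

Answer: 2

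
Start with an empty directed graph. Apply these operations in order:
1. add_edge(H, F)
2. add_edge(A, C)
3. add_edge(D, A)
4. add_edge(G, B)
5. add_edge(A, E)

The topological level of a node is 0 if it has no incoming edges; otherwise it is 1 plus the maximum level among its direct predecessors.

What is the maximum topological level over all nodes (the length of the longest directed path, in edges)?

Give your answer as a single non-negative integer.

Answer: 2

Derivation:
Op 1: add_edge(H, F). Edges now: 1
Op 2: add_edge(A, C). Edges now: 2
Op 3: add_edge(D, A). Edges now: 3
Op 4: add_edge(G, B). Edges now: 4
Op 5: add_edge(A, E). Edges now: 5
Compute levels (Kahn BFS):
  sources (in-degree 0): D, G, H
  process D: level=0
    D->A: in-degree(A)=0, level(A)=1, enqueue
  process G: level=0
    G->B: in-degree(B)=0, level(B)=1, enqueue
  process H: level=0
    H->F: in-degree(F)=0, level(F)=1, enqueue
  process A: level=1
    A->C: in-degree(C)=0, level(C)=2, enqueue
    A->E: in-degree(E)=0, level(E)=2, enqueue
  process B: level=1
  process F: level=1
  process C: level=2
  process E: level=2
All levels: A:1, B:1, C:2, D:0, E:2, F:1, G:0, H:0
max level = 2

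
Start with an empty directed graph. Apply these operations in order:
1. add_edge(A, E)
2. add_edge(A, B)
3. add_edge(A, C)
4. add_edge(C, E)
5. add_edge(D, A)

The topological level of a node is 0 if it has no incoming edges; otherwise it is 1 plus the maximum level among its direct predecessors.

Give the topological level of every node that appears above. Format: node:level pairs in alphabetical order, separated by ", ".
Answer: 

Answer: A:1, B:2, C:2, D:0, E:3

Derivation:
Op 1: add_edge(A, E). Edges now: 1
Op 2: add_edge(A, B). Edges now: 2
Op 3: add_edge(A, C). Edges now: 3
Op 4: add_edge(C, E). Edges now: 4
Op 5: add_edge(D, A). Edges now: 5
Compute levels (Kahn BFS):
  sources (in-degree 0): D
  process D: level=0
    D->A: in-degree(A)=0, level(A)=1, enqueue
  process A: level=1
    A->B: in-degree(B)=0, level(B)=2, enqueue
    A->C: in-degree(C)=0, level(C)=2, enqueue
    A->E: in-degree(E)=1, level(E)>=2
  process B: level=2
  process C: level=2
    C->E: in-degree(E)=0, level(E)=3, enqueue
  process E: level=3
All levels: A:1, B:2, C:2, D:0, E:3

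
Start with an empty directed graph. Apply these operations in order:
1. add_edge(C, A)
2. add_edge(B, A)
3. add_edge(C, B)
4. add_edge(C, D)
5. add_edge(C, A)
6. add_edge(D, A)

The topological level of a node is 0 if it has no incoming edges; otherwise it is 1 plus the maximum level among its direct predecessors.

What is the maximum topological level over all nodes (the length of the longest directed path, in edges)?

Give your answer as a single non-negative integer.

Answer: 2

Derivation:
Op 1: add_edge(C, A). Edges now: 1
Op 2: add_edge(B, A). Edges now: 2
Op 3: add_edge(C, B). Edges now: 3
Op 4: add_edge(C, D). Edges now: 4
Op 5: add_edge(C, A) (duplicate, no change). Edges now: 4
Op 6: add_edge(D, A). Edges now: 5
Compute levels (Kahn BFS):
  sources (in-degree 0): C
  process C: level=0
    C->A: in-degree(A)=2, level(A)>=1
    C->B: in-degree(B)=0, level(B)=1, enqueue
    C->D: in-degree(D)=0, level(D)=1, enqueue
  process B: level=1
    B->A: in-degree(A)=1, level(A)>=2
  process D: level=1
    D->A: in-degree(A)=0, level(A)=2, enqueue
  process A: level=2
All levels: A:2, B:1, C:0, D:1
max level = 2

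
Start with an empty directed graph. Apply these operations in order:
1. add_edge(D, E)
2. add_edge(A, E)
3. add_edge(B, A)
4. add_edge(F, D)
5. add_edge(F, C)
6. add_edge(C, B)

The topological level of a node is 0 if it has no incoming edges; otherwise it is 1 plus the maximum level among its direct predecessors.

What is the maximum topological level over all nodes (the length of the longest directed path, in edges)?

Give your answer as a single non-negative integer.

Op 1: add_edge(D, E). Edges now: 1
Op 2: add_edge(A, E). Edges now: 2
Op 3: add_edge(B, A). Edges now: 3
Op 4: add_edge(F, D). Edges now: 4
Op 5: add_edge(F, C). Edges now: 5
Op 6: add_edge(C, B). Edges now: 6
Compute levels (Kahn BFS):
  sources (in-degree 0): F
  process F: level=0
    F->C: in-degree(C)=0, level(C)=1, enqueue
    F->D: in-degree(D)=0, level(D)=1, enqueue
  process C: level=1
    C->B: in-degree(B)=0, level(B)=2, enqueue
  process D: level=1
    D->E: in-degree(E)=1, level(E)>=2
  process B: level=2
    B->A: in-degree(A)=0, level(A)=3, enqueue
  process A: level=3
    A->E: in-degree(E)=0, level(E)=4, enqueue
  process E: level=4
All levels: A:3, B:2, C:1, D:1, E:4, F:0
max level = 4

Answer: 4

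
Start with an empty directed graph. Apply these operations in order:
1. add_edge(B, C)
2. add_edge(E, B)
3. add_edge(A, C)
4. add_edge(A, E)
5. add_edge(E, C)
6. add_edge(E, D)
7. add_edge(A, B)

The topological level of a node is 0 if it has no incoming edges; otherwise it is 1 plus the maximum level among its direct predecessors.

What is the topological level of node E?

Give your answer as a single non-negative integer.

Answer: 1

Derivation:
Op 1: add_edge(B, C). Edges now: 1
Op 2: add_edge(E, B). Edges now: 2
Op 3: add_edge(A, C). Edges now: 3
Op 4: add_edge(A, E). Edges now: 4
Op 5: add_edge(E, C). Edges now: 5
Op 6: add_edge(E, D). Edges now: 6
Op 7: add_edge(A, B). Edges now: 7
Compute levels (Kahn BFS):
  sources (in-degree 0): A
  process A: level=0
    A->B: in-degree(B)=1, level(B)>=1
    A->C: in-degree(C)=2, level(C)>=1
    A->E: in-degree(E)=0, level(E)=1, enqueue
  process E: level=1
    E->B: in-degree(B)=0, level(B)=2, enqueue
    E->C: in-degree(C)=1, level(C)>=2
    E->D: in-degree(D)=0, level(D)=2, enqueue
  process B: level=2
    B->C: in-degree(C)=0, level(C)=3, enqueue
  process D: level=2
  process C: level=3
All levels: A:0, B:2, C:3, D:2, E:1
level(E) = 1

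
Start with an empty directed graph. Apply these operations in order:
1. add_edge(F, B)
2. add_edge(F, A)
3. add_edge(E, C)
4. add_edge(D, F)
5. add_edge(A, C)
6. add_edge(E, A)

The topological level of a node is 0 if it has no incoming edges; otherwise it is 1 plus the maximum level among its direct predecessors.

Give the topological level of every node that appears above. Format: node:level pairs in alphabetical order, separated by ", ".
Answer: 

Answer: A:2, B:2, C:3, D:0, E:0, F:1

Derivation:
Op 1: add_edge(F, B). Edges now: 1
Op 2: add_edge(F, A). Edges now: 2
Op 3: add_edge(E, C). Edges now: 3
Op 4: add_edge(D, F). Edges now: 4
Op 5: add_edge(A, C). Edges now: 5
Op 6: add_edge(E, A). Edges now: 6
Compute levels (Kahn BFS):
  sources (in-degree 0): D, E
  process D: level=0
    D->F: in-degree(F)=0, level(F)=1, enqueue
  process E: level=0
    E->A: in-degree(A)=1, level(A)>=1
    E->C: in-degree(C)=1, level(C)>=1
  process F: level=1
    F->A: in-degree(A)=0, level(A)=2, enqueue
    F->B: in-degree(B)=0, level(B)=2, enqueue
  process A: level=2
    A->C: in-degree(C)=0, level(C)=3, enqueue
  process B: level=2
  process C: level=3
All levels: A:2, B:2, C:3, D:0, E:0, F:1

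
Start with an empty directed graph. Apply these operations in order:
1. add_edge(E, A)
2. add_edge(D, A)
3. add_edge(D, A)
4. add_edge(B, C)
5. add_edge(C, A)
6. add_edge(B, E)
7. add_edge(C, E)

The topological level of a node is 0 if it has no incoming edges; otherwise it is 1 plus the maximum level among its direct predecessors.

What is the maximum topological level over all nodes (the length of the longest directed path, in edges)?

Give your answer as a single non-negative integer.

Answer: 3

Derivation:
Op 1: add_edge(E, A). Edges now: 1
Op 2: add_edge(D, A). Edges now: 2
Op 3: add_edge(D, A) (duplicate, no change). Edges now: 2
Op 4: add_edge(B, C). Edges now: 3
Op 5: add_edge(C, A). Edges now: 4
Op 6: add_edge(B, E). Edges now: 5
Op 7: add_edge(C, E). Edges now: 6
Compute levels (Kahn BFS):
  sources (in-degree 0): B, D
  process B: level=0
    B->C: in-degree(C)=0, level(C)=1, enqueue
    B->E: in-degree(E)=1, level(E)>=1
  process D: level=0
    D->A: in-degree(A)=2, level(A)>=1
  process C: level=1
    C->A: in-degree(A)=1, level(A)>=2
    C->E: in-degree(E)=0, level(E)=2, enqueue
  process E: level=2
    E->A: in-degree(A)=0, level(A)=3, enqueue
  process A: level=3
All levels: A:3, B:0, C:1, D:0, E:2
max level = 3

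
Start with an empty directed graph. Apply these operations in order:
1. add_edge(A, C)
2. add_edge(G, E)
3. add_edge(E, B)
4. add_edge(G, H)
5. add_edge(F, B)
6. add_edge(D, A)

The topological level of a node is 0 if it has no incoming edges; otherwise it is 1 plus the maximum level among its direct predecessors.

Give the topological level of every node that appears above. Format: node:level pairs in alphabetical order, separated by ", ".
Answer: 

Answer: A:1, B:2, C:2, D:0, E:1, F:0, G:0, H:1

Derivation:
Op 1: add_edge(A, C). Edges now: 1
Op 2: add_edge(G, E). Edges now: 2
Op 3: add_edge(E, B). Edges now: 3
Op 4: add_edge(G, H). Edges now: 4
Op 5: add_edge(F, B). Edges now: 5
Op 6: add_edge(D, A). Edges now: 6
Compute levels (Kahn BFS):
  sources (in-degree 0): D, F, G
  process D: level=0
    D->A: in-degree(A)=0, level(A)=1, enqueue
  process F: level=0
    F->B: in-degree(B)=1, level(B)>=1
  process G: level=0
    G->E: in-degree(E)=0, level(E)=1, enqueue
    G->H: in-degree(H)=0, level(H)=1, enqueue
  process A: level=1
    A->C: in-degree(C)=0, level(C)=2, enqueue
  process E: level=1
    E->B: in-degree(B)=0, level(B)=2, enqueue
  process H: level=1
  process C: level=2
  process B: level=2
All levels: A:1, B:2, C:2, D:0, E:1, F:0, G:0, H:1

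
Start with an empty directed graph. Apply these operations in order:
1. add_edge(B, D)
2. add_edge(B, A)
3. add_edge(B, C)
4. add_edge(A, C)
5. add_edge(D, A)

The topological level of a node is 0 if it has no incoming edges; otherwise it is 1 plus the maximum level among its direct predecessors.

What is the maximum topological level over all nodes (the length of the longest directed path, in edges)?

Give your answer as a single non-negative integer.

Op 1: add_edge(B, D). Edges now: 1
Op 2: add_edge(B, A). Edges now: 2
Op 3: add_edge(B, C). Edges now: 3
Op 4: add_edge(A, C). Edges now: 4
Op 5: add_edge(D, A). Edges now: 5
Compute levels (Kahn BFS):
  sources (in-degree 0): B
  process B: level=0
    B->A: in-degree(A)=1, level(A)>=1
    B->C: in-degree(C)=1, level(C)>=1
    B->D: in-degree(D)=0, level(D)=1, enqueue
  process D: level=1
    D->A: in-degree(A)=0, level(A)=2, enqueue
  process A: level=2
    A->C: in-degree(C)=0, level(C)=3, enqueue
  process C: level=3
All levels: A:2, B:0, C:3, D:1
max level = 3

Answer: 3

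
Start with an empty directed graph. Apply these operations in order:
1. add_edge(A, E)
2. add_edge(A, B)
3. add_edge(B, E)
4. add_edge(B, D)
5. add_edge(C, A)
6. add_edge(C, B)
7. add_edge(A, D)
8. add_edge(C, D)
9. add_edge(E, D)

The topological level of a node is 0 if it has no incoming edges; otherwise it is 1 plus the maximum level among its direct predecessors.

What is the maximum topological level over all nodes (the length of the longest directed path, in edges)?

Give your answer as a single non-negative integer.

Op 1: add_edge(A, E). Edges now: 1
Op 2: add_edge(A, B). Edges now: 2
Op 3: add_edge(B, E). Edges now: 3
Op 4: add_edge(B, D). Edges now: 4
Op 5: add_edge(C, A). Edges now: 5
Op 6: add_edge(C, B). Edges now: 6
Op 7: add_edge(A, D). Edges now: 7
Op 8: add_edge(C, D). Edges now: 8
Op 9: add_edge(E, D). Edges now: 9
Compute levels (Kahn BFS):
  sources (in-degree 0): C
  process C: level=0
    C->A: in-degree(A)=0, level(A)=1, enqueue
    C->B: in-degree(B)=1, level(B)>=1
    C->D: in-degree(D)=3, level(D)>=1
  process A: level=1
    A->B: in-degree(B)=0, level(B)=2, enqueue
    A->D: in-degree(D)=2, level(D)>=2
    A->E: in-degree(E)=1, level(E)>=2
  process B: level=2
    B->D: in-degree(D)=1, level(D)>=3
    B->E: in-degree(E)=0, level(E)=3, enqueue
  process E: level=3
    E->D: in-degree(D)=0, level(D)=4, enqueue
  process D: level=4
All levels: A:1, B:2, C:0, D:4, E:3
max level = 4

Answer: 4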